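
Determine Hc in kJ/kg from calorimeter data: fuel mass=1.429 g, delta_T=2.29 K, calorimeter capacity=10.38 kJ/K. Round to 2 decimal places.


Hc = C_cal * delta_T / m_fuel
Q_released = 10.38 * 2.29 = 23.7702 kJ
m_fuel = 1.429 g = 1.429/1000 kg = 0.001429 kg
Hc = 23.7702 / 0.001429 = 16634.15 kJ/kg


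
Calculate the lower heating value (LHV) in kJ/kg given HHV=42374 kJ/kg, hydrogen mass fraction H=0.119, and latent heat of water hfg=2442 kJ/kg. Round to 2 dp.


LHV = HHV - hfg * 9 * H
Water correction = 2442 * 9 * 0.119 = 2615.382 kJ/kg
LHV = 42374 - 2615.382 = 39758.62 kJ/kg


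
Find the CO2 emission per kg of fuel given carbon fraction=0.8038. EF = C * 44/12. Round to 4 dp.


EF = C_frac * (M_CO2 / M_C)
EF = 0.8038 * (44/12)
EF = 0.8038 * 3.666667 = 2.9473 kg_CO2/kg_fuel


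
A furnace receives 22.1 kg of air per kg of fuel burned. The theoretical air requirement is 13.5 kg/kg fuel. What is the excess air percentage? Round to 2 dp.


Excess air = actual - stoichiometric = 22.1 - 13.5 = 8.60 kg/kg fuel
Excess air % = (excess / stoich) * 100 = (8.60 / 13.5) * 100 = 63.70%


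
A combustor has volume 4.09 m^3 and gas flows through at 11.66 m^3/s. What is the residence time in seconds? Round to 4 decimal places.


tau = V / Q_flow
tau = 4.09 / 11.66 = 0.3508 s


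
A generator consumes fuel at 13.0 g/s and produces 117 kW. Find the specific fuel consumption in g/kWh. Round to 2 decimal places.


SFC = (mf / BP) * 3600
Rate = 13.0 / 117 = 0.111111 g/(s*kW)
SFC = 0.111111 * 3600 = 400.00 g/kWh


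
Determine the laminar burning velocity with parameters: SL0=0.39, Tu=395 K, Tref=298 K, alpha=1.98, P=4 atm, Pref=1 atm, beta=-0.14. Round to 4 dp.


SL = SL0 * (Tu/Tref)^alpha * (P/Pref)^beta
T ratio = 395/298 = 1.32550336
(T ratio)^alpha = 1.32550336^1.98 = 1.747085
(P/Pref)^beta = 4^(-0.14) = 0.823591
SL = 0.39 * 1.747085 * 0.823591 = 0.5612 m/s


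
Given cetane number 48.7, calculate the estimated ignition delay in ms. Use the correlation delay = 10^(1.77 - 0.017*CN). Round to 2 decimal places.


delay = 10^(1.77 - 0.017*CN)
Exponent = 1.77 - 0.017*48.7 = 0.9421
delay = 10^0.9421 = 8.75 ms


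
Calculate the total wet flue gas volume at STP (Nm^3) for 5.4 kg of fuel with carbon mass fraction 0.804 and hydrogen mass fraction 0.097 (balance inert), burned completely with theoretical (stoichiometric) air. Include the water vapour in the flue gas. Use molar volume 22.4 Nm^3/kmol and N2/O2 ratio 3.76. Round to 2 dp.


Per kg fuel: CO2 = (C/12 kmol)*22.4 = (0.804/12)*22.4 = 1.50080 Nm^3
Per kg fuel: H2O = (H/2 kmol)*22.4 = (0.097/2)*22.4 = 1.08640 Nm^3
O2 needed per kg fuel = C/12 + H/4 = 0.804/12 + 0.097/4 = 0.09125000 kmol
Per kg fuel: N2 = O2*3.76*22.4 = 0.09125000*3.76*22.4 = 7.68544 Nm^3
Total per kg = 1.50080 + 1.08640 + 7.68544 = 10.27264 Nm^3
Total = 10.27264 * 5.4 = 55.47 Nm^3


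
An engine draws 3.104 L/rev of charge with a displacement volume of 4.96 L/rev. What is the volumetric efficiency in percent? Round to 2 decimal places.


eta_v = (V_actual / V_disp) * 100
Ratio = 3.104 / 4.96 = 0.6258
eta_v = 0.6258 * 100 = 62.58%


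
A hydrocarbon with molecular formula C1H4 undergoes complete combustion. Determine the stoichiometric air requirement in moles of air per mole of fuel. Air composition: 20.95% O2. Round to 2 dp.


Balanced combustion: C1H4 + 2 O2 -> 1 CO2 + 2 H2O
O2 needed = C + H/4 = 1 + 4/4 = 2.00 moles
Air moles = O2 / 0.2095 = 2.00 / 0.2095 = 9.55 moles air


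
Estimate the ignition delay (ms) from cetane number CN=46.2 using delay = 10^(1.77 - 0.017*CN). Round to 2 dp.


delay = 10^(1.77 - 0.017*CN)
Exponent = 1.77 - 0.017*46.2 = 0.9846
delay = 10^0.9846 = 9.65 ms


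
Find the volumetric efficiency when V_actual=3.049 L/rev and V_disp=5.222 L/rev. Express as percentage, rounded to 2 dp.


eta_v = (V_actual / V_disp) * 100
Ratio = 3.049 / 5.222 = 0.5839
eta_v = 0.5839 * 100 = 58.39%


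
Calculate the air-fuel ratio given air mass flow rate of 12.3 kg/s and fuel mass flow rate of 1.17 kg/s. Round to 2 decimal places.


AFR = m_air / m_fuel
AFR = 12.3 / 1.17 = 10.51


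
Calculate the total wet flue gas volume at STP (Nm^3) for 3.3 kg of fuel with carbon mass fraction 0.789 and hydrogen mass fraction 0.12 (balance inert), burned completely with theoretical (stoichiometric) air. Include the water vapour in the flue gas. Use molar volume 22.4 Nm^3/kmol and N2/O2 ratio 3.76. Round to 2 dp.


Per kg fuel: CO2 = (C/12 kmol)*22.4 = (0.789/12)*22.4 = 1.47280 Nm^3
Per kg fuel: H2O = (H/2 kmol)*22.4 = (0.12/2)*22.4 = 1.34400 Nm^3
O2 needed per kg fuel = C/12 + H/4 = 0.789/12 + 0.12/4 = 0.09575000 kmol
Per kg fuel: N2 = O2*3.76*22.4 = 0.09575000*3.76*22.4 = 8.06445 Nm^3
Total per kg = 1.47280 + 1.34400 + 8.06445 = 10.88125 Nm^3
Total = 10.88125 * 3.3 = 35.91 Nm^3


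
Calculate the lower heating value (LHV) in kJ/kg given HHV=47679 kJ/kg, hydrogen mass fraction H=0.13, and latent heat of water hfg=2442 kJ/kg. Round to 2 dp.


LHV = HHV - hfg * 9 * H
Water correction = 2442 * 9 * 0.13 = 2857.140 kJ/kg
LHV = 47679 - 2857.140 = 44821.86 kJ/kg


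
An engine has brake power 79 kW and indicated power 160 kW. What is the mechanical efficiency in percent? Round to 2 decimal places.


eta_mech = (BP / IP) * 100
Ratio = 79 / 160 = 0.4938
eta_mech = 0.4938 * 100 = 49.38%


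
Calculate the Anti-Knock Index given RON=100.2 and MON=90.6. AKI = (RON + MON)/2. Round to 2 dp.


AKI = (RON + MON) / 2
AKI = (100.2 + 90.6) / 2
AKI = 190.8 / 2 = 95.40


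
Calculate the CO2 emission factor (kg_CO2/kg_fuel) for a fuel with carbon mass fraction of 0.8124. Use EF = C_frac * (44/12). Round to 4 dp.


EF = C_frac * (M_CO2 / M_C)
EF = 0.8124 * (44/12)
EF = 0.8124 * 3.666667 = 2.9788 kg_CO2/kg_fuel


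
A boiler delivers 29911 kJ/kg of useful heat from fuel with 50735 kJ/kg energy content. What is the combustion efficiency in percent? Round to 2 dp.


Efficiency = (Q_useful / Q_fuel) * 100
Efficiency = (29911 / 50735) * 100
Efficiency = 0.5896 * 100 = 58.96%


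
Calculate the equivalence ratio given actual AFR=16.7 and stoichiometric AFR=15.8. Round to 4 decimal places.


phi = AFR_stoich / AFR_actual
phi = 15.8 / 16.7 = 0.9461


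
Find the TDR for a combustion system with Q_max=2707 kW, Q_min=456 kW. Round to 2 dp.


TDR = Q_max / Q_min
TDR = 2707 / 456 = 5.94


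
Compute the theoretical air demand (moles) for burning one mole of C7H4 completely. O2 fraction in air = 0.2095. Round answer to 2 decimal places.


Balanced combustion: C7H4 + 8 O2 -> 7 CO2 + 2 H2O
O2 needed = C + H/4 = 7 + 4/4 = 8.00 moles
Air moles = O2 / 0.2095 = 8.00 / 0.2095 = 38.19 moles air


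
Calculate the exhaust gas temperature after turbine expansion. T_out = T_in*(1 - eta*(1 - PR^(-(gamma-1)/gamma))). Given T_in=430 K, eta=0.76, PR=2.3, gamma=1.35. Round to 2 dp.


T_out = T_in * (1 - eta * (1 - PR^(-(gamma-1)/gamma)))
Exponent = -(1.35-1)/1.35 = -0.25925926
PR^exp = 2.3^(-0.25925926) = 0.80578413
Factor = 1 - 0.76*(1 - 0.80578413) = 0.85239594
T_out = 430 * 0.85239594 = 366.53 K


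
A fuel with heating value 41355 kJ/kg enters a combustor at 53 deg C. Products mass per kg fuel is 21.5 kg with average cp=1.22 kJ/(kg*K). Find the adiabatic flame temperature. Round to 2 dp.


T_ad = T_in + Hc / (m_p * cp)
Denominator = 21.5 * 1.22 = 26.2300
Temperature rise = 41355 / 26.2300 = 1576.63 K
T_ad = 53 + 1576.63 = 1629.63 deg C


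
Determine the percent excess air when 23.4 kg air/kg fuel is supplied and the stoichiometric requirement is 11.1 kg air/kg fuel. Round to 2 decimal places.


Excess air = actual - stoichiometric = 23.4 - 11.1 = 12.30 kg/kg fuel
Excess air % = (excess / stoich) * 100 = (12.30 / 11.1) * 100 = 110.81%


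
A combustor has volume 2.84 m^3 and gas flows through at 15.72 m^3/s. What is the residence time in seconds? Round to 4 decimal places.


tau = V / Q_flow
tau = 2.84 / 15.72 = 0.1807 s


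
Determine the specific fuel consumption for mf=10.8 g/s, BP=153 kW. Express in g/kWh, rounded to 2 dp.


SFC = (mf / BP) * 3600
Rate = 10.8 / 153 = 0.070588 g/(s*kW)
SFC = 0.070588 * 3600 = 254.12 g/kWh


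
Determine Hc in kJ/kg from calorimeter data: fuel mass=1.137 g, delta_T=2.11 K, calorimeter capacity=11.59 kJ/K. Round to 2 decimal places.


Hc = C_cal * delta_T / m_fuel
Q_released = 11.59 * 2.11 = 24.4549 kJ
m_fuel = 1.137 g = 1.137/1000 kg = 0.001137 kg
Hc = 24.4549 / 0.001137 = 21508.27 kJ/kg


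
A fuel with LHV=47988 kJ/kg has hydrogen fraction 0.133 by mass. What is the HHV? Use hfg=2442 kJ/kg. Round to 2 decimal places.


HHV = LHV + hfg * 9 * H
Water addition = 2442 * 9 * 0.133 = 2923.074 kJ/kg
HHV = 47988 + 2923.074 = 50911.07 kJ/kg


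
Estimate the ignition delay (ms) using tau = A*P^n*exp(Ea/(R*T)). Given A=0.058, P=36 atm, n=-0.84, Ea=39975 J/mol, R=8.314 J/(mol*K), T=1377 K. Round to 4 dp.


tau = A * P^n * exp(Ea/(R*T))
P^n = 36^(-0.84) = 0.04928399
Ea/(R*T) = 39975/(8.314*1377) = 3.491761
exp(Ea/(R*T)) = 32.843735
tau = 0.058 * 0.04928399 * 32.843735 = 0.0939 ms


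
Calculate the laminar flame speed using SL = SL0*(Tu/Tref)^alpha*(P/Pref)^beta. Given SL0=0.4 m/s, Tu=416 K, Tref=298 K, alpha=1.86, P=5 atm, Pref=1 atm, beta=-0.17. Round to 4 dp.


SL = SL0 * (Tu/Tref)^alpha * (P/Pref)^beta
T ratio = 416/298 = 1.39597315
(T ratio)^alpha = 1.39597315^1.86 = 1.859822
(P/Pref)^beta = 5^(-0.17) = 0.760633
SL = 0.4 * 1.859822 * 0.760633 = 0.5659 m/s


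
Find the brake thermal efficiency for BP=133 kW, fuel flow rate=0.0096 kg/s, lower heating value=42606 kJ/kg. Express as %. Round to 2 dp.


eta_BTE = (BP / (mf * LHV)) * 100
Denominator = 0.0096 * 42606 = 409.0176 kW
eta_BTE = (133 / 409.0176) * 100 = 32.52%


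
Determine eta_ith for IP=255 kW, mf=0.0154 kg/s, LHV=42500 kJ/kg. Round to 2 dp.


eta_ith = (IP / (mf * LHV)) * 100
Denominator = 0.0154 * 42500 = 654.5000 kW
eta_ith = (255 / 654.5000) * 100 = 38.96%


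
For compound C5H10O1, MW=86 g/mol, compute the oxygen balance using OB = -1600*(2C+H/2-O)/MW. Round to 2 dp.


OB = -1600 * (2C + H/2 - O) / MW
Inner = 2*5 + 10/2 - 1 = 14.00
OB = -1600 * 14.00 / 86 = -260.47%


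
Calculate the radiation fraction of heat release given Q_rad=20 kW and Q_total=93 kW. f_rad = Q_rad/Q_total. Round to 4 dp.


f_rad = Q_rad / Q_total
f_rad = 20 / 93 = 0.2151


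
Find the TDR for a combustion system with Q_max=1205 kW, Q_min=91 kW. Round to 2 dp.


TDR = Q_max / Q_min
TDR = 1205 / 91 = 13.24


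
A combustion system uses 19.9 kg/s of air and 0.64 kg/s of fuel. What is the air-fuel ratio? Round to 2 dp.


AFR = m_air / m_fuel
AFR = 19.9 / 0.64 = 31.09


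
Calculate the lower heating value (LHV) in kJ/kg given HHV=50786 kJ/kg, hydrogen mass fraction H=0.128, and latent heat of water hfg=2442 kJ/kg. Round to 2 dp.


LHV = HHV - hfg * 9 * H
Water correction = 2442 * 9 * 0.128 = 2813.184 kJ/kg
LHV = 50786 - 2813.184 = 47972.82 kJ/kg


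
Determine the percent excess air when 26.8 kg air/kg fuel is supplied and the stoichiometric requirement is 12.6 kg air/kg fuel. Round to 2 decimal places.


Excess air = actual - stoichiometric = 26.8 - 12.6 = 14.20 kg/kg fuel
Excess air % = (excess / stoich) * 100 = (14.20 / 12.6) * 100 = 112.70%


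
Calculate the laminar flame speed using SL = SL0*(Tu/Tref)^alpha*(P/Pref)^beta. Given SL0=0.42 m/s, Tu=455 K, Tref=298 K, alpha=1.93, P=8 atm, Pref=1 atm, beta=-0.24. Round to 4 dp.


SL = SL0 * (Tu/Tref)^alpha * (P/Pref)^beta
T ratio = 455/298 = 1.52684564
(T ratio)^alpha = 1.52684564^1.93 = 2.263209
(P/Pref)^beta = 8^(-0.24) = 0.607097
SL = 0.42 * 2.263209 * 0.607097 = 0.5771 m/s


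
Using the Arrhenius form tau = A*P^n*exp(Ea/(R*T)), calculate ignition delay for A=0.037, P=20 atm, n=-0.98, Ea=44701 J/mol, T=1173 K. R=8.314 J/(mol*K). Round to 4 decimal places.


tau = A * P^n * exp(Ea/(R*T))
P^n = 20^(-0.98) = 0.05308730
Ea/(R*T) = 44701/(8.314*1173) = 4.583626
exp(Ea/(R*T)) = 97.868657
tau = 0.037 * 0.05308730 * 97.868657 = 0.1922 ms


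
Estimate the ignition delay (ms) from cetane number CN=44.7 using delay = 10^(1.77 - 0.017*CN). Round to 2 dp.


delay = 10^(1.77 - 0.017*CN)
Exponent = 1.77 - 0.017*44.7 = 1.0101
delay = 10^1.0101 = 10.24 ms


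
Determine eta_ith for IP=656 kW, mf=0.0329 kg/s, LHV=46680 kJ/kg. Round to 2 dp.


eta_ith = (IP / (mf * LHV)) * 100
Denominator = 0.0329 * 46680 = 1535.7720 kW
eta_ith = (656 / 1535.7720) * 100 = 42.71%


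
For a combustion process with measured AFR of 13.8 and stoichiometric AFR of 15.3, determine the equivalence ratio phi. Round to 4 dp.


phi = AFR_stoich / AFR_actual
phi = 15.3 / 13.8 = 1.1087


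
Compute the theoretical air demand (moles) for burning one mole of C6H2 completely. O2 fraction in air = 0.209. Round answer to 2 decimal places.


Balanced combustion: C6H2 + 6.5 O2 -> 6 CO2 + 1 H2O
O2 needed = C + H/4 = 6 + 2/4 = 6.50 moles
Air moles = O2 / 0.209 = 6.50 / 0.209 = 31.10 moles air


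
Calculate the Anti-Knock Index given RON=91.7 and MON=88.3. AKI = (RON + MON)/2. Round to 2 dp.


AKI = (RON + MON) / 2
AKI = (91.7 + 88.3) / 2
AKI = 180.0 / 2 = 90.00


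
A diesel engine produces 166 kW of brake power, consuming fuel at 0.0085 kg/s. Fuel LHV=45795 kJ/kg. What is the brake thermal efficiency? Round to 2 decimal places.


eta_BTE = (BP / (mf * LHV)) * 100
Denominator = 0.0085 * 45795 = 389.2575 kW
eta_BTE = (166 / 389.2575) * 100 = 42.65%


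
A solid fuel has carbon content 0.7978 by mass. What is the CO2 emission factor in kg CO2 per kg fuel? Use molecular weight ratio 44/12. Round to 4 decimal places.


EF = C_frac * (M_CO2 / M_C)
EF = 0.7978 * (44/12)
EF = 0.7978 * 3.666667 = 2.9253 kg_CO2/kg_fuel


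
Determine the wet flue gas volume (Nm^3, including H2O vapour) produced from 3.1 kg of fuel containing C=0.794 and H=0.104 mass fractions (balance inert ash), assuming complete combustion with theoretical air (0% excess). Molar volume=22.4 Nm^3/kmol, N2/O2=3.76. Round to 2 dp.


Per kg fuel: CO2 = (C/12 kmol)*22.4 = (0.794/12)*22.4 = 1.48213 Nm^3
Per kg fuel: H2O = (H/2 kmol)*22.4 = (0.104/2)*22.4 = 1.16480 Nm^3
O2 needed per kg fuel = C/12 + H/4 = 0.794/12 + 0.104/4 = 0.09216667 kmol
Per kg fuel: N2 = O2*3.76*22.4 = 0.09216667*3.76*22.4 = 7.76265 Nm^3
Total per kg = 1.48213 + 1.16480 + 7.76265 = 10.40958 Nm^3
Total = 10.40958 * 3.1 = 32.27 Nm^3


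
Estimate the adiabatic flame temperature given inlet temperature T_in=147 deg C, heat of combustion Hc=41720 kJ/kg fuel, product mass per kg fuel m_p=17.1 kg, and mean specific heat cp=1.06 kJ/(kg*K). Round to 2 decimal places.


T_ad = T_in + Hc / (m_p * cp)
Denominator = 17.1 * 1.06 = 18.1260
Temperature rise = 41720 / 18.1260 = 2301.67 K
T_ad = 147 + 2301.67 = 2448.67 deg C


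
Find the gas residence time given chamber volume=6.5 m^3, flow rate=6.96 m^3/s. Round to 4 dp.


tau = V / Q_flow
tau = 6.5 / 6.96 = 0.9339 s


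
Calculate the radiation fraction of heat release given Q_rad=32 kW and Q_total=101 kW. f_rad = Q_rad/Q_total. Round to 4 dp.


f_rad = Q_rad / Q_total
f_rad = 32 / 101 = 0.3168


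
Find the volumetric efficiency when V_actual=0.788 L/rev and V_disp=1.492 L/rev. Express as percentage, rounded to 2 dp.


eta_v = (V_actual / V_disp) * 100
Ratio = 0.788 / 1.492 = 0.5282
eta_v = 0.5282 * 100 = 52.82%


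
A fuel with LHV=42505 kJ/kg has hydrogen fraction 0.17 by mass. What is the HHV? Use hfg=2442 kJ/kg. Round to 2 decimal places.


HHV = LHV + hfg * 9 * H
Water addition = 2442 * 9 * 0.17 = 3736.260 kJ/kg
HHV = 42505 + 3736.260 = 46241.26 kJ/kg


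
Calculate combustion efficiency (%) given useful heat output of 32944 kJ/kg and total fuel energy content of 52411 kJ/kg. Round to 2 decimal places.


Efficiency = (Q_useful / Q_fuel) * 100
Efficiency = (32944 / 52411) * 100
Efficiency = 0.6286 * 100 = 62.86%


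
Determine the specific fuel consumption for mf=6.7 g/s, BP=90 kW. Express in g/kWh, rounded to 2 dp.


SFC = (mf / BP) * 3600
Rate = 6.7 / 90 = 0.074444 g/(s*kW)
SFC = 0.074444 * 3600 = 268.00 g/kWh


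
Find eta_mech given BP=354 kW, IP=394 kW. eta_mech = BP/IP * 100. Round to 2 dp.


eta_mech = (BP / IP) * 100
Ratio = 354 / 394 = 0.8985
eta_mech = 0.8985 * 100 = 89.85%


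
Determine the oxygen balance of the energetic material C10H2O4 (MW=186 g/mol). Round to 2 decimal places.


OB = -1600 * (2C + H/2 - O) / MW
Inner = 2*10 + 2/2 - 4 = 17.00
OB = -1600 * 17.00 / 186 = -146.24%


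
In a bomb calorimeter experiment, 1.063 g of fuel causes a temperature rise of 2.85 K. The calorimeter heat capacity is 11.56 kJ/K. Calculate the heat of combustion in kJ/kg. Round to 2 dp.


Hc = C_cal * delta_T / m_fuel
Q_released = 11.56 * 2.85 = 32.9460 kJ
m_fuel = 1.063 g = 1.063/1000 kg = 0.001063 kg
Hc = 32.9460 / 0.001063 = 30993.41 kJ/kg


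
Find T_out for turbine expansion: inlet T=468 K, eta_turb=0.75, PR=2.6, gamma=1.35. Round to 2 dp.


T_out = T_in * (1 - eta * (1 - PR^(-(gamma-1)/gamma)))
Exponent = -(1.35-1)/1.35 = -0.25925926
PR^exp = 2.6^(-0.25925926) = 0.78057442
Factor = 1 - 0.75*(1 - 0.78057442) = 0.83543082
T_out = 468 * 0.83543082 = 390.98 K


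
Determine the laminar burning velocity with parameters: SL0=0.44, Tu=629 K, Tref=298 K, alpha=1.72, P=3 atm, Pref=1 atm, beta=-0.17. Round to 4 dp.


SL = SL0 * (Tu/Tref)^alpha * (P/Pref)^beta
T ratio = 629/298 = 2.11073826
(T ratio)^alpha = 2.11073826^1.72 = 3.614324
(P/Pref)^beta = 3^(-0.17) = 0.829639
SL = 0.44 * 3.614324 * 0.829639 = 1.3194 m/s


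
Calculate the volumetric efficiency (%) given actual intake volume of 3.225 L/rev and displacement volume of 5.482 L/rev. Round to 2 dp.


eta_v = (V_actual / V_disp) * 100
Ratio = 3.225 / 5.482 = 0.5883
eta_v = 0.5883 * 100 = 58.83%


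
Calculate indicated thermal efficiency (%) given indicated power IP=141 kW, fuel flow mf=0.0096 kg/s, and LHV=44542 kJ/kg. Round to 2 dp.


eta_ith = (IP / (mf * LHV)) * 100
Denominator = 0.0096 * 44542 = 427.6032 kW
eta_ith = (141 / 427.6032) * 100 = 32.97%


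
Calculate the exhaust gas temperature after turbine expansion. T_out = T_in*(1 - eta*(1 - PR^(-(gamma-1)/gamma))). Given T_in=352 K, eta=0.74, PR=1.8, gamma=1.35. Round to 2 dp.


T_out = T_in * (1 - eta * (1 - PR^(-(gamma-1)/gamma)))
Exponent = -(1.35-1)/1.35 = -0.25925926
PR^exp = 1.8^(-0.25925926) = 0.85865408
Factor = 1 - 0.74*(1 - 0.85865408) = 0.89540402
T_out = 352 * 0.89540402 = 315.18 K


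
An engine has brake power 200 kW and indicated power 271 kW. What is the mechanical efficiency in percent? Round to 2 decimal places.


eta_mech = (BP / IP) * 100
Ratio = 200 / 271 = 0.7380
eta_mech = 0.7380 * 100 = 73.80%


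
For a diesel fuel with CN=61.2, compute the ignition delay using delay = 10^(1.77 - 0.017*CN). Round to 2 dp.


delay = 10^(1.77 - 0.017*CN)
Exponent = 1.77 - 0.017*61.2 = 0.7296
delay = 10^0.7296 = 5.37 ms


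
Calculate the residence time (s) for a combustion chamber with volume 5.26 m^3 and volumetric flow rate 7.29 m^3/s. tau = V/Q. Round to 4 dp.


tau = V / Q_flow
tau = 5.26 / 7.29 = 0.7215 s


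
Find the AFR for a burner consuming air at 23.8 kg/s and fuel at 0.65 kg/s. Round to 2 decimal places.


AFR = m_air / m_fuel
AFR = 23.8 / 0.65 = 36.62


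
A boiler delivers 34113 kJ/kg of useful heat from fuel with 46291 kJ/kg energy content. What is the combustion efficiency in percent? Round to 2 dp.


Efficiency = (Q_useful / Q_fuel) * 100
Efficiency = (34113 / 46291) * 100
Efficiency = 0.7369 * 100 = 73.69%


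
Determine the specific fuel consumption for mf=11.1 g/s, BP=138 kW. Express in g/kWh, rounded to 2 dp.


SFC = (mf / BP) * 3600
Rate = 11.1 / 138 = 0.080435 g/(s*kW)
SFC = 0.080435 * 3600 = 289.57 g/kWh


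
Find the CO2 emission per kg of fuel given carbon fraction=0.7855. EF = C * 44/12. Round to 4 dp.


EF = C_frac * (M_CO2 / M_C)
EF = 0.7855 * (44/12)
EF = 0.7855 * 3.666667 = 2.8802 kg_CO2/kg_fuel


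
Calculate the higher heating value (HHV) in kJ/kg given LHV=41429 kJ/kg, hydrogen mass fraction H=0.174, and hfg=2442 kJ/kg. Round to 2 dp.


HHV = LHV + hfg * 9 * H
Water addition = 2442 * 9 * 0.174 = 3824.172 kJ/kg
HHV = 41429 + 3824.172 = 45253.17 kJ/kg


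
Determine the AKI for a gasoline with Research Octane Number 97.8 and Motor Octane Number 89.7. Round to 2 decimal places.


AKI = (RON + MON) / 2
AKI = (97.8 + 89.7) / 2
AKI = 187.5 / 2 = 93.75


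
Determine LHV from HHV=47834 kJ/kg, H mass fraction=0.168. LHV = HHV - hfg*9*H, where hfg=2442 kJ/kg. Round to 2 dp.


LHV = HHV - hfg * 9 * H
Water correction = 2442 * 9 * 0.168 = 3692.304 kJ/kg
LHV = 47834 - 3692.304 = 44141.70 kJ/kg


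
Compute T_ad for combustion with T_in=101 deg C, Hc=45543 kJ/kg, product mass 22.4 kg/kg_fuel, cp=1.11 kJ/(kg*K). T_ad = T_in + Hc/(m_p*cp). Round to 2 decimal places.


T_ad = T_in + Hc / (m_p * cp)
Denominator = 22.4 * 1.11 = 24.8640
Temperature rise = 45543 / 24.8640 = 1831.68 K
T_ad = 101 + 1831.68 = 1932.68 deg C


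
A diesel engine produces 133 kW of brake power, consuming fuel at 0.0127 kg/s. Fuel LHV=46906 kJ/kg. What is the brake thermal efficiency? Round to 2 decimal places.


eta_BTE = (BP / (mf * LHV)) * 100
Denominator = 0.0127 * 46906 = 595.7062 kW
eta_BTE = (133 / 595.7062) * 100 = 22.33%


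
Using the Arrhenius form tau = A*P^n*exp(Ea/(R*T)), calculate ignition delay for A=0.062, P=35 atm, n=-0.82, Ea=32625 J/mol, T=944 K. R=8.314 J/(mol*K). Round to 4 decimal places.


tau = A * P^n * exp(Ea/(R*T))
P^n = 35^(-0.82) = 0.05418314
Ea/(R*T) = 32625/(8.314*944) = 4.156890
exp(Ea/(R*T)) = 63.872554
tau = 0.062 * 0.05418314 * 63.872554 = 0.2146 ms


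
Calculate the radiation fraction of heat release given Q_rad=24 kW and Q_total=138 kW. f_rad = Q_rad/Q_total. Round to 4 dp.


f_rad = Q_rad / Q_total
f_rad = 24 / 138 = 0.1739


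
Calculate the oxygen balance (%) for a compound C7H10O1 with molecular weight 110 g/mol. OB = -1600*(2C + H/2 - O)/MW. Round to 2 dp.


OB = -1600 * (2C + H/2 - O) / MW
Inner = 2*7 + 10/2 - 1 = 18.00
OB = -1600 * 18.00 / 110 = -261.82%


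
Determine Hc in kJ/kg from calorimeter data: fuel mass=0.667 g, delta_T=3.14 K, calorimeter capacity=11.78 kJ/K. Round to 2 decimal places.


Hc = C_cal * delta_T / m_fuel
Q_released = 11.78 * 3.14 = 36.9892 kJ
m_fuel = 0.667 g = 0.667/1000 kg = 0.000667 kg
Hc = 36.9892 / 0.000667 = 55456.07 kJ/kg


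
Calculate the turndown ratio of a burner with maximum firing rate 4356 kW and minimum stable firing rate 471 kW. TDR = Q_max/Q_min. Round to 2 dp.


TDR = Q_max / Q_min
TDR = 4356 / 471 = 9.25


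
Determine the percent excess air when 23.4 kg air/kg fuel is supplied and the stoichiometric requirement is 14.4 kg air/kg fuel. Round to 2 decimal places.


Excess air = actual - stoichiometric = 23.4 - 14.4 = 9.00 kg/kg fuel
Excess air % = (excess / stoich) * 100 = (9.00 / 14.4) * 100 = 62.50%


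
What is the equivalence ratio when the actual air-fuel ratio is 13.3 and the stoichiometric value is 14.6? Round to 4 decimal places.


phi = AFR_stoich / AFR_actual
phi = 14.6 / 13.3 = 1.0977


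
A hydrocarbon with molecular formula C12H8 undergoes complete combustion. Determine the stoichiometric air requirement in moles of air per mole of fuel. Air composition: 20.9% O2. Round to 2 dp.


Balanced combustion: C12H8 + 14 O2 -> 12 CO2 + 4 H2O
O2 needed = C + H/4 = 12 + 8/4 = 14.00 moles
Air moles = O2 / 0.209 = 14.00 / 0.209 = 66.99 moles air


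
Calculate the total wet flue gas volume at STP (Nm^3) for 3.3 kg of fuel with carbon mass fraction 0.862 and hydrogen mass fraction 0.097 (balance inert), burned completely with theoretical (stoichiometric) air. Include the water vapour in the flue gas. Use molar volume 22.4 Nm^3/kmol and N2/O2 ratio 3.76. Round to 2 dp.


Per kg fuel: CO2 = (C/12 kmol)*22.4 = (0.862/12)*22.4 = 1.60907 Nm^3
Per kg fuel: H2O = (H/2 kmol)*22.4 = (0.097/2)*22.4 = 1.08640 Nm^3
O2 needed per kg fuel = C/12 + H/4 = 0.862/12 + 0.097/4 = 0.09608333 kmol
Per kg fuel: N2 = O2*3.76*22.4 = 0.09608333*3.76*22.4 = 8.09252 Nm^3
Total per kg = 1.60907 + 1.08640 + 8.09252 = 10.78799 Nm^3
Total = 10.78799 * 3.3 = 35.60 Nm^3


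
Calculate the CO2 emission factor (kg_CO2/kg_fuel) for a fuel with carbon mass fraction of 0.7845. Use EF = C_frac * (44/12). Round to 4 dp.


EF = C_frac * (M_CO2 / M_C)
EF = 0.7845 * (44/12)
EF = 0.7845 * 3.666667 = 2.8765 kg_CO2/kg_fuel


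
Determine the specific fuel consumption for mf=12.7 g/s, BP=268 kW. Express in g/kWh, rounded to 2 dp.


SFC = (mf / BP) * 3600
Rate = 12.7 / 268 = 0.047388 g/(s*kW)
SFC = 0.047388 * 3600 = 170.60 g/kWh


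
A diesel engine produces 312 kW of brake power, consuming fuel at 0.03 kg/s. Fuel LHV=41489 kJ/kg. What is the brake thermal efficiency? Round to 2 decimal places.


eta_BTE = (BP / (mf * LHV)) * 100
Denominator = 0.03 * 41489 = 1244.6700 kW
eta_BTE = (312 / 1244.6700) * 100 = 25.07%


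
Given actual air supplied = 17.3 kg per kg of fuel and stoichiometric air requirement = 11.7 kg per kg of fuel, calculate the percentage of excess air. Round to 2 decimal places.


Excess air = actual - stoichiometric = 17.3 - 11.7 = 5.60 kg/kg fuel
Excess air % = (excess / stoich) * 100 = (5.60 / 11.7) * 100 = 47.86%


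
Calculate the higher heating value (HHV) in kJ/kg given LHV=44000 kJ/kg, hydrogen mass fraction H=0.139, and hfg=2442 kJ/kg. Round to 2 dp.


HHV = LHV + hfg * 9 * H
Water addition = 2442 * 9 * 0.139 = 3054.942 kJ/kg
HHV = 44000 + 3054.942 = 47054.94 kJ/kg


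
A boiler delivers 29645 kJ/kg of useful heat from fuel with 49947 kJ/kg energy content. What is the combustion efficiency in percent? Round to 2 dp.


Efficiency = (Q_useful / Q_fuel) * 100
Efficiency = (29645 / 49947) * 100
Efficiency = 0.5935 * 100 = 59.35%


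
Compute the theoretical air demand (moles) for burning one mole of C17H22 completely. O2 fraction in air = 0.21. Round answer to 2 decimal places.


Balanced combustion: C17H22 + 22.5 O2 -> 17 CO2 + 11 H2O
O2 needed = C + H/4 = 17 + 22/4 = 22.50 moles
Air moles = O2 / 0.21 = 22.50 / 0.21 = 107.14 moles air


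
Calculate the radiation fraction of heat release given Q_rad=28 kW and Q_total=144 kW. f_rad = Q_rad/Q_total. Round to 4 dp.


f_rad = Q_rad / Q_total
f_rad = 28 / 144 = 0.1944


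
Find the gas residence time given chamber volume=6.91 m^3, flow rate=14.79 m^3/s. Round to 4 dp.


tau = V / Q_flow
tau = 6.91 / 14.79 = 0.4672 s


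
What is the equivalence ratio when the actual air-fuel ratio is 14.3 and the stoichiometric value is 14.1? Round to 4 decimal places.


phi = AFR_stoich / AFR_actual
phi = 14.1 / 14.3 = 0.9860


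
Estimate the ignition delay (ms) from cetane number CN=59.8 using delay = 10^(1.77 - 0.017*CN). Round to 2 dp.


delay = 10^(1.77 - 0.017*CN)
Exponent = 1.77 - 0.017*59.8 = 0.7534
delay = 10^0.7534 = 5.67 ms


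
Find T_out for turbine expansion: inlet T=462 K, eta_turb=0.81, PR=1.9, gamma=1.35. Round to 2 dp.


T_out = T_in * (1 - eta * (1 - PR^(-(gamma-1)/gamma)))
Exponent = -(1.35-1)/1.35 = -0.25925926
PR^exp = 1.9^(-0.25925926) = 0.84670193
Factor = 1 - 0.81*(1 - 0.84670193) = 0.87582856
T_out = 462 * 0.87582856 = 404.63 K


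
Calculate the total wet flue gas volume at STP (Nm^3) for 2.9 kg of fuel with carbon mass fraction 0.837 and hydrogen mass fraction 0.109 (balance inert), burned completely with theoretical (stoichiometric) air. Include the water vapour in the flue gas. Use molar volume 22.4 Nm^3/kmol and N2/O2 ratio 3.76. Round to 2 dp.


Per kg fuel: CO2 = (C/12 kmol)*22.4 = (0.837/12)*22.4 = 1.56240 Nm^3
Per kg fuel: H2O = (H/2 kmol)*22.4 = (0.109/2)*22.4 = 1.22080 Nm^3
O2 needed per kg fuel = C/12 + H/4 = 0.837/12 + 0.109/4 = 0.09700000 kmol
Per kg fuel: N2 = O2*3.76*22.4 = 0.09700000*3.76*22.4 = 8.16973 Nm^3
Total per kg = 1.56240 + 1.22080 + 8.16973 = 10.95293 Nm^3
Total = 10.95293 * 2.9 = 31.76 Nm^3


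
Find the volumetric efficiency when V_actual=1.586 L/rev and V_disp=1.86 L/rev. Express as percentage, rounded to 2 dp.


eta_v = (V_actual / V_disp) * 100
Ratio = 1.586 / 1.86 = 0.8527
eta_v = 0.8527 * 100 = 85.27%


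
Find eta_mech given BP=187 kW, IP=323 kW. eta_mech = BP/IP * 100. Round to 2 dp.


eta_mech = (BP / IP) * 100
Ratio = 187 / 323 = 0.5789
eta_mech = 0.5789 * 100 = 57.89%


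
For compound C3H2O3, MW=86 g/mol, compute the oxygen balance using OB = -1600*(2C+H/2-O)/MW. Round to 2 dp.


OB = -1600 * (2C + H/2 - O) / MW
Inner = 2*3 + 2/2 - 3 = 4.00
OB = -1600 * 4.00 / 86 = -74.42%


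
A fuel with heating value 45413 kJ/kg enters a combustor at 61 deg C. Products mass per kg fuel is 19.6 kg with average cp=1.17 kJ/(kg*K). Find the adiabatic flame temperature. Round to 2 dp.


T_ad = T_in + Hc / (m_p * cp)
Denominator = 19.6 * 1.17 = 22.9320
Temperature rise = 45413 / 22.9320 = 1980.33 K
T_ad = 61 + 1980.33 = 2041.33 deg C


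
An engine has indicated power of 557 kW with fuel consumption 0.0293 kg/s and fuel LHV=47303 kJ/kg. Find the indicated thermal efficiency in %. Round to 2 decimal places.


eta_ith = (IP / (mf * LHV)) * 100
Denominator = 0.0293 * 47303 = 1385.9779 kW
eta_ith = (557 / 1385.9779) * 100 = 40.19%


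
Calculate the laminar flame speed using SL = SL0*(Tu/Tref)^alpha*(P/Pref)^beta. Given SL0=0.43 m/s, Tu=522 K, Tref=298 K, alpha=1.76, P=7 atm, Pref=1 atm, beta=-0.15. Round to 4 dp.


SL = SL0 * (Tu/Tref)^alpha * (P/Pref)^beta
T ratio = 522/298 = 1.75167785
(T ratio)^alpha = 1.75167785^1.76 = 2.682128
(P/Pref)^beta = 7^(-0.15) = 0.746853
SL = 0.43 * 2.682128 * 0.746853 = 0.8614 m/s


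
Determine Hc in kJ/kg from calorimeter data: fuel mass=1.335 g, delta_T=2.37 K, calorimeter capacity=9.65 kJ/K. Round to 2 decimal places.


Hc = C_cal * delta_T / m_fuel
Q_released = 9.65 * 2.37 = 22.8705 kJ
m_fuel = 1.335 g = 1.335/1000 kg = 0.001335 kg
Hc = 22.8705 / 0.001335 = 17131.46 kJ/kg


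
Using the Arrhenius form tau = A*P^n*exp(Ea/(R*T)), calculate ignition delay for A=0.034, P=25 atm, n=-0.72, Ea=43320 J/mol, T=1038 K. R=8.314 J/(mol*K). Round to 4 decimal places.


tau = A * P^n * exp(Ea/(R*T))
P^n = 25^(-0.72) = 0.09851065
Ea/(R*T) = 43320/(8.314*1038) = 5.019738
exp(Ea/(R*T)) = 151.371681
tau = 0.034 * 0.09851065 * 151.371681 = 0.5070 ms


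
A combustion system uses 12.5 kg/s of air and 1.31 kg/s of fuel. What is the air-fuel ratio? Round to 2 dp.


AFR = m_air / m_fuel
AFR = 12.5 / 1.31 = 9.54


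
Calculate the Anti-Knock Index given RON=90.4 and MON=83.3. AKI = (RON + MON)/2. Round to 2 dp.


AKI = (RON + MON) / 2
AKI = (90.4 + 83.3) / 2
AKI = 173.7 / 2 = 86.85


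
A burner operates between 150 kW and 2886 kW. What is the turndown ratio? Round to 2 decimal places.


TDR = Q_max / Q_min
TDR = 2886 / 150 = 19.24


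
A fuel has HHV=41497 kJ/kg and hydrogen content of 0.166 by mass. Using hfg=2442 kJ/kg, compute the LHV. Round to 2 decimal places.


LHV = HHV - hfg * 9 * H
Water correction = 2442 * 9 * 0.166 = 3648.348 kJ/kg
LHV = 41497 - 3648.348 = 37848.65 kJ/kg


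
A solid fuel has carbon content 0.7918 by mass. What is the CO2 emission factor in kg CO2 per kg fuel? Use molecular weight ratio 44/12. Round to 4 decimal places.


EF = C_frac * (M_CO2 / M_C)
EF = 0.7918 * (44/12)
EF = 0.7918 * 3.666667 = 2.9033 kg_CO2/kg_fuel


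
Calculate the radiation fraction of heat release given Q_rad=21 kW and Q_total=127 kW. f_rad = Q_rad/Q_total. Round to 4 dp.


f_rad = Q_rad / Q_total
f_rad = 21 / 127 = 0.1654


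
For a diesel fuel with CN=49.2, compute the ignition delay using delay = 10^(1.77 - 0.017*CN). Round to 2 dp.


delay = 10^(1.77 - 0.017*CN)
Exponent = 1.77 - 0.017*49.2 = 0.9336
delay = 10^0.9336 = 8.58 ms


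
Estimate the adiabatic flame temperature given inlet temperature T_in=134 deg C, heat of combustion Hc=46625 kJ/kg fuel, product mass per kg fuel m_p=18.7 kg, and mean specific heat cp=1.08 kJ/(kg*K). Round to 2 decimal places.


T_ad = T_in + Hc / (m_p * cp)
Denominator = 18.7 * 1.08 = 20.1960
Temperature rise = 46625 / 20.1960 = 2308.63 K
T_ad = 134 + 2308.63 = 2442.63 deg C


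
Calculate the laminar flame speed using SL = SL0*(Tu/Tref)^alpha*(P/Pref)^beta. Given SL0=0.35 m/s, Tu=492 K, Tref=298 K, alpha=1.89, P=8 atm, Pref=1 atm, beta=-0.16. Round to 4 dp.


SL = SL0 * (Tu/Tref)^alpha * (P/Pref)^beta
T ratio = 492/298 = 1.65100671
(T ratio)^alpha = 1.65100671^1.89 = 2.579558
(P/Pref)^beta = 8^(-0.16) = 0.716978
SL = 0.35 * 2.579558 * 0.716978 = 0.6473 m/s


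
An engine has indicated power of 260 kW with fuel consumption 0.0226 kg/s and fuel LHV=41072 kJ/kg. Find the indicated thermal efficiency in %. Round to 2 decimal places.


eta_ith = (IP / (mf * LHV)) * 100
Denominator = 0.0226 * 41072 = 928.2272 kW
eta_ith = (260 / 928.2272) * 100 = 28.01%


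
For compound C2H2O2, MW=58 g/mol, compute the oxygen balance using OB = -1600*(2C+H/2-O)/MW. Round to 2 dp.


OB = -1600 * (2C + H/2 - O) / MW
Inner = 2*2 + 2/2 - 2 = 3.00
OB = -1600 * 3.00 / 58 = -82.76%


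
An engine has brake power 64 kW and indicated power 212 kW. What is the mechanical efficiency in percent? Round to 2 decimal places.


eta_mech = (BP / IP) * 100
Ratio = 64 / 212 = 0.3019
eta_mech = 0.3019 * 100 = 30.19%


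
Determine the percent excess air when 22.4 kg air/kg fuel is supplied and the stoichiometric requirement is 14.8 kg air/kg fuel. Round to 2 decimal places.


Excess air = actual - stoichiometric = 22.4 - 14.8 = 7.60 kg/kg fuel
Excess air % = (excess / stoich) * 100 = (7.60 / 14.8) * 100 = 51.35%


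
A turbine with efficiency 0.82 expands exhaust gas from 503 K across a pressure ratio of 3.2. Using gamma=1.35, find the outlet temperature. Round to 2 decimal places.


T_out = T_in * (1 - eta * (1 - PR^(-(gamma-1)/gamma)))
Exponent = -(1.35-1)/1.35 = -0.25925926
PR^exp = 3.2^(-0.25925926) = 0.73966521
Factor = 1 - 0.82*(1 - 0.73966521) = 0.78652547
T_out = 503 * 0.78652547 = 395.62 K


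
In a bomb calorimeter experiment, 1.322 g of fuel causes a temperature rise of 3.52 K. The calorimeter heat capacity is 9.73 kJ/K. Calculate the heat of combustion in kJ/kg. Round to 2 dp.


Hc = C_cal * delta_T / m_fuel
Q_released = 9.73 * 3.52 = 34.2496 kJ
m_fuel = 1.322 g = 1.322/1000 kg = 0.001322 kg
Hc = 34.2496 / 0.001322 = 25907.41 kJ/kg


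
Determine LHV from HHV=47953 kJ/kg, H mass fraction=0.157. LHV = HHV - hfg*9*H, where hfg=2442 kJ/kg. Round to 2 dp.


LHV = HHV - hfg * 9 * H
Water correction = 2442 * 9 * 0.157 = 3450.546 kJ/kg
LHV = 47953 - 3450.546 = 44502.45 kJ/kg


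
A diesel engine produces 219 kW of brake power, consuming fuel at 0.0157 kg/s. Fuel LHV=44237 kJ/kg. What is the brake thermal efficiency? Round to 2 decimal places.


eta_BTE = (BP / (mf * LHV)) * 100
Denominator = 0.0157 * 44237 = 694.5209 kW
eta_BTE = (219 / 694.5209) * 100 = 31.53%


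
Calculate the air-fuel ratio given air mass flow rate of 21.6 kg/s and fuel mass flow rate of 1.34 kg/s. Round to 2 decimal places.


AFR = m_air / m_fuel
AFR = 21.6 / 1.34 = 16.12


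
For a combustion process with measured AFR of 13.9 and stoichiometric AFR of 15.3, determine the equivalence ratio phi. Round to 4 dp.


phi = AFR_stoich / AFR_actual
phi = 15.3 / 13.9 = 1.1007


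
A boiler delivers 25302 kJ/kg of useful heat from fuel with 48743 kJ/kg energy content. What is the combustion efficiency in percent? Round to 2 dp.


Efficiency = (Q_useful / Q_fuel) * 100
Efficiency = (25302 / 48743) * 100
Efficiency = 0.5191 * 100 = 51.91%


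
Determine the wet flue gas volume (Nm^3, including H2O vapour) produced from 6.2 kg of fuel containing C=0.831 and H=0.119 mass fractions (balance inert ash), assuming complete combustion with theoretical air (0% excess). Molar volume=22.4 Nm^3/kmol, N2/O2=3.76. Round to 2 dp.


Per kg fuel: CO2 = (C/12 kmol)*22.4 = (0.831/12)*22.4 = 1.55120 Nm^3
Per kg fuel: H2O = (H/2 kmol)*22.4 = (0.119/2)*22.4 = 1.33280 Nm^3
O2 needed per kg fuel = C/12 + H/4 = 0.831/12 + 0.119/4 = 0.09900000 kmol
Per kg fuel: N2 = O2*3.76*22.4 = 0.09900000*3.76*22.4 = 8.33818 Nm^3
Total per kg = 1.55120 + 1.33280 + 8.33818 = 11.22218 Nm^3
Total = 11.22218 * 6.2 = 69.58 Nm^3


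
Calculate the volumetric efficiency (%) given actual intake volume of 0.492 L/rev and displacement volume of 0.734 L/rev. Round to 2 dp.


eta_v = (V_actual / V_disp) * 100
Ratio = 0.492 / 0.734 = 0.6703
eta_v = 0.6703 * 100 = 67.03%


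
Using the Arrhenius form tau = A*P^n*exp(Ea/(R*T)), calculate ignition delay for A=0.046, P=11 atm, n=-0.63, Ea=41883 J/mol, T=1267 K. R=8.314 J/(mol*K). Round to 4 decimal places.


tau = A * P^n * exp(Ea/(R*T))
P^n = 11^(-0.63) = 0.22076113
Ea/(R*T) = 41883/(8.314*1267) = 3.976044
exp(Ea/(R*T)) = 53.305722
tau = 0.046 * 0.22076113 * 53.305722 = 0.5413 ms


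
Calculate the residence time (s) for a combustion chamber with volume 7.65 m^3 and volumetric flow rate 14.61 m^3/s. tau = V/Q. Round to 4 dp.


tau = V / Q_flow
tau = 7.65 / 14.61 = 0.5236 s


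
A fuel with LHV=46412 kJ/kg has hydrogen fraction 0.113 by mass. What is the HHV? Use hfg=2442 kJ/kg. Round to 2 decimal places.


HHV = LHV + hfg * 9 * H
Water addition = 2442 * 9 * 0.113 = 2483.514 kJ/kg
HHV = 46412 + 2483.514 = 48895.51 kJ/kg


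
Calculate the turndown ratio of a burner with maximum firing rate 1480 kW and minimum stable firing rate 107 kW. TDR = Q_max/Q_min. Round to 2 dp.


TDR = Q_max / Q_min
TDR = 1480 / 107 = 13.83


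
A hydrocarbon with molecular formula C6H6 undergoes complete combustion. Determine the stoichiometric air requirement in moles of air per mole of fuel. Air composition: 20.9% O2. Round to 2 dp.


Balanced combustion: C6H6 + 7.5 O2 -> 6 CO2 + 3 H2O
O2 needed = C + H/4 = 6 + 6/4 = 7.50 moles
Air moles = O2 / 0.209 = 7.50 / 0.209 = 35.89 moles air


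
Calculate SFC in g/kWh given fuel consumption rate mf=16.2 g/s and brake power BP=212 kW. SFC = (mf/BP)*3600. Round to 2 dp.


SFC = (mf / BP) * 3600
Rate = 16.2 / 212 = 0.076415 g/(s*kW)
SFC = 0.076415 * 3600 = 275.09 g/kWh


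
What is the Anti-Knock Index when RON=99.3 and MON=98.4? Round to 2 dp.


AKI = (RON + MON) / 2
AKI = (99.3 + 98.4) / 2
AKI = 197.7 / 2 = 98.85


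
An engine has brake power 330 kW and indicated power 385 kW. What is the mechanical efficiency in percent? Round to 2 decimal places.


eta_mech = (BP / IP) * 100
Ratio = 330 / 385 = 0.8571
eta_mech = 0.8571 * 100 = 85.71%


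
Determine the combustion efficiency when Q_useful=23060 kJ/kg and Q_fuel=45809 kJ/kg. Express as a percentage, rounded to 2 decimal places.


Efficiency = (Q_useful / Q_fuel) * 100
Efficiency = (23060 / 45809) * 100
Efficiency = 0.5034 * 100 = 50.34%


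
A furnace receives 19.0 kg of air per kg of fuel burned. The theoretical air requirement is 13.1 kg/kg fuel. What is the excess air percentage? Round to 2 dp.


Excess air = actual - stoichiometric = 19.0 - 13.1 = 5.90 kg/kg fuel
Excess air % = (excess / stoich) * 100 = (5.90 / 13.1) * 100 = 45.04%


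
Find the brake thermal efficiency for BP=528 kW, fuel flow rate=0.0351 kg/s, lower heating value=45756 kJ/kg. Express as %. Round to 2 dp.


eta_BTE = (BP / (mf * LHV)) * 100
Denominator = 0.0351 * 45756 = 1606.0356 kW
eta_BTE = (528 / 1606.0356) * 100 = 32.88%


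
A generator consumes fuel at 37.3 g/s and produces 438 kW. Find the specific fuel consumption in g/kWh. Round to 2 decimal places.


SFC = (mf / BP) * 3600
Rate = 37.3 / 438 = 0.085160 g/(s*kW)
SFC = 0.085160 * 3600 = 306.58 g/kWh


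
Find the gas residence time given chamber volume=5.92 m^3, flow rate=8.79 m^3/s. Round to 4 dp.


tau = V / Q_flow
tau = 5.92 / 8.79 = 0.6735 s


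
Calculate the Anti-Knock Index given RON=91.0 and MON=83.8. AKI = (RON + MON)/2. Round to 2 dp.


AKI = (RON + MON) / 2
AKI = (91.0 + 83.8) / 2
AKI = 174.8 / 2 = 87.40
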